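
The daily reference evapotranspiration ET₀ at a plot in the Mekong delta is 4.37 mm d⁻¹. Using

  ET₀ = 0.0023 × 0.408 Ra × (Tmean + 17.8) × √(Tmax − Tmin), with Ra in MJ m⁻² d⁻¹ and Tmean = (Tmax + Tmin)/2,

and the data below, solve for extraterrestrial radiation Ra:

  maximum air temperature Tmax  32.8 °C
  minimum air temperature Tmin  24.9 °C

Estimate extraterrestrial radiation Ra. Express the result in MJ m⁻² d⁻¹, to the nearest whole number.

36 MJ m⁻² d⁻¹

Tmean = (32.8+24.9)/2 = 28.85 °C; ΔT = 7.9
Ra = ET₀ / [0.0023 × 0.408 × (Tmean+17.8) × √ΔT]
   = 4.37 / (0.0023 × 0.408 × 46.65 × 2.8107) = 35.516 MJ m⁻² d⁻¹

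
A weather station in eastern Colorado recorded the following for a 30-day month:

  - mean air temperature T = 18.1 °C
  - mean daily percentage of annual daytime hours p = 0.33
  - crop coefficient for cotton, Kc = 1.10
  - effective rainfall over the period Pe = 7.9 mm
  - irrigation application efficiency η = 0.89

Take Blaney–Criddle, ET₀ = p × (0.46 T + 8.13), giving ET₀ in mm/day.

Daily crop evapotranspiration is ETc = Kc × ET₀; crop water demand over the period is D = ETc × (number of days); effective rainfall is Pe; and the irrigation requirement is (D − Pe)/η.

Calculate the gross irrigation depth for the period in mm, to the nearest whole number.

ET₀ = 0.33 × (0.46 × 18.1 + 8.13) = 0.33 × 16.456 = 5.4305 mm/d
ETc = Kc × ET₀ = 1.10 × 5.4305 = 5.9736 mm/d
Crop demand D = ETc × 30 d = 5.9736 × 30 = 179.208 mm
D − Pe = 179.208 − 7.9 = 171.308 mm
Gross irrigation = 171.308 / 0.89 = 192.481 mm

192 mm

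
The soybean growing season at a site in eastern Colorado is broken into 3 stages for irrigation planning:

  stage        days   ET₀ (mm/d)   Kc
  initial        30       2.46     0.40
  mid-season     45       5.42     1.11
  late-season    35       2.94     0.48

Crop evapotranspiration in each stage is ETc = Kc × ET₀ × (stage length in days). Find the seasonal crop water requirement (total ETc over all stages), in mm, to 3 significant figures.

350 mm

initial: 0.40 × 2.46 × 30 = 29.52 mm
mid-season: 1.11 × 5.42 × 45 = 270.73 mm
late-season: 0.48 × 2.94 × 35 = 49.39 mm
Seasonal total = 349.64 mm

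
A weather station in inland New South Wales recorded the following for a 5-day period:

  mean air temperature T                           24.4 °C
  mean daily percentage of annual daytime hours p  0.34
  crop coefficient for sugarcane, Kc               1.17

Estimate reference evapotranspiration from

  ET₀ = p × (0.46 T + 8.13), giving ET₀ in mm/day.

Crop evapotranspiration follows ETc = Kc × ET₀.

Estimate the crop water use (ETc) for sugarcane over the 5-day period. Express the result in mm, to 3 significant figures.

ET₀ = 0.34 × (0.46 × 24.4 + 8.13) = 0.34 × 19.354 = 6.5804 mm/d
ETc = Kc × ET₀ = 1.17 × 6.5804 = 7.6991 mm/d
Over 5 days: 7.6991 × 5 = 38.496 mm

38.5 mm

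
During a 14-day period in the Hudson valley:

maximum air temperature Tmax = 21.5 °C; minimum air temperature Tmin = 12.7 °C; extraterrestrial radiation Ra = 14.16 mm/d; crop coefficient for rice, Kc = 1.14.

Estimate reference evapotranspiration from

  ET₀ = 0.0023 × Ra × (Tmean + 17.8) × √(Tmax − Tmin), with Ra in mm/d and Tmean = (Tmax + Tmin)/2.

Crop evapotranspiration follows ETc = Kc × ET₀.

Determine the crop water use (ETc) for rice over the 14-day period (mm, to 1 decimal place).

Tmean = (21.5 + 12.7)/2 = 17.10 °C
ET₀ = 0.0023 × 14.16 × (17.10 + 17.8) × √8.8 = 0.0023 × 14.16 × 34.90 × 2.9665 = 3.3718 mm/d
ETc = Kc × ET₀ = 1.14 × 3.3718 = 3.8439 mm/d
Over 14 days: 3.8439 × 14 = 53.815 mm

53.8 mm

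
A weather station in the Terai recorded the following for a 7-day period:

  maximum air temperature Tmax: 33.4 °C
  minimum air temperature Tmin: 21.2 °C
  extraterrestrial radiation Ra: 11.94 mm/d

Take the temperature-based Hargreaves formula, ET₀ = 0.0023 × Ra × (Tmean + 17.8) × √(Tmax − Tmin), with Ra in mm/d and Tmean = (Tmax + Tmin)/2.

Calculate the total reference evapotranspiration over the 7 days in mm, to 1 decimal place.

Tmean = (33.4 + 21.2)/2 = 27.30 °C
ET₀ = 0.0023 × 11.94 × (27.30 + 17.8) × √12.2 = 0.0023 × 11.94 × 45.10 × 3.4928 = 4.3260 mm/d
Over 7 days: 4.3260 × 7 = 30.282 mm

30.3 mm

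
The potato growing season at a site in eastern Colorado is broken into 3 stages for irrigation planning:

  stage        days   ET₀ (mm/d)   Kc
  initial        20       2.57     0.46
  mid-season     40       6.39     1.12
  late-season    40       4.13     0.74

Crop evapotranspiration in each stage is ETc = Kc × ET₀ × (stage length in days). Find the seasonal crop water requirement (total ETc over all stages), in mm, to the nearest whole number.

initial: 0.46 × 2.57 × 20 = 23.64 mm
mid-season: 1.12 × 6.39 × 40 = 286.27 mm
late-season: 0.74 × 4.13 × 40 = 122.25 mm
Seasonal total = 432.16 mm

432 mm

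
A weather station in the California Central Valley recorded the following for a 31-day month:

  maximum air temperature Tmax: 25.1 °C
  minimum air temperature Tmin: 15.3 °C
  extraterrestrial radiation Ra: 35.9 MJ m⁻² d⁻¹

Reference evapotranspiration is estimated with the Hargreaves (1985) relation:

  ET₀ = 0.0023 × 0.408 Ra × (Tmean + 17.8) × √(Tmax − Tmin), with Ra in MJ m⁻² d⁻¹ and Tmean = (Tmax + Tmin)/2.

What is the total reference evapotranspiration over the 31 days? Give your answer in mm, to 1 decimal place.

Tmean = (25.1 + 15.3)/2 = 20.20 °C
0.408 Ra = 0.408 × 35.9 = 14.6472 mm/d equivalent
ET₀ = 0.0023 × 14.6472 × (20.20 + 17.8) × √9.8 = 0.0023 × 14.6472 × 38.00 × 3.1305 = 4.0076 mm/d
Over 31 days: 4.0076 × 31 = 124.236 mm

124.2 mm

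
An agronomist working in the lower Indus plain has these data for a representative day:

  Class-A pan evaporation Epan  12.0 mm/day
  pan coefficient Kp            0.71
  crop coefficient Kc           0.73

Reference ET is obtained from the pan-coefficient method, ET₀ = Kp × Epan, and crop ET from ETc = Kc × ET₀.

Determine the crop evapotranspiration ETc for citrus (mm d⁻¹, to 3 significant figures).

6.22 mm d⁻¹

ET₀ = 0.71 × 12.0 = 8.5200 mm/d
ETc = Kc × ET₀ = 0.73 × 8.5200 = 6.2196 mm/d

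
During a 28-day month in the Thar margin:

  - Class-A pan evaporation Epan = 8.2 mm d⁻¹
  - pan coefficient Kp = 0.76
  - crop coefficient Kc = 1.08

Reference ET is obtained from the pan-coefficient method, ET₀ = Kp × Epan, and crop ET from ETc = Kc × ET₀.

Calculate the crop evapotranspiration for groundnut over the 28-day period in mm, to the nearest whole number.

ET₀ = 0.76 × 8.2 = 6.2320 mm/d
ETc = Kc × ET₀ = 1.08 × 6.2320 = 6.7306 mm/d
Over 28 days: 6.7306 × 28 = 188.457 mm

188 mm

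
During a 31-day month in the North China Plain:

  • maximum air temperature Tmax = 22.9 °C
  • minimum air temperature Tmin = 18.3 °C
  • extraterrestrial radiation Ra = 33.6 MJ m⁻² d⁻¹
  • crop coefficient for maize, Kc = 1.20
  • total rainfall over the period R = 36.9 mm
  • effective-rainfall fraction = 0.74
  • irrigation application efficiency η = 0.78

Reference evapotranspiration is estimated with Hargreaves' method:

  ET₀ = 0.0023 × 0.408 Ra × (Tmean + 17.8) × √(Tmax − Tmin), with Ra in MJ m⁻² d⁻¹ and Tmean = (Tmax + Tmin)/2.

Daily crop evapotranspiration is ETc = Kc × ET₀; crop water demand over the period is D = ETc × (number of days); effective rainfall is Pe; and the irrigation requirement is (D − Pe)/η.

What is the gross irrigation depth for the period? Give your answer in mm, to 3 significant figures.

88.8 mm

Tmean = (22.9 + 18.3)/2 = 20.60 °C
0.408 Ra = 0.408 × 33.6 = 13.7088 mm/d equivalent
ET₀ = 0.0023 × 13.7088 × (20.60 + 17.8) × √4.6 = 0.0023 × 13.7088 × 38.40 × 2.1448 = 2.5968 mm/d
ETc = Kc × ET₀ = 1.20 × 2.5968 = 3.1162 mm/d
Crop demand D = ETc × 31 d = 3.1162 × 31 = 96.602 mm
Pe = 0.74 × 36.9 = 27.306 mm
D − Pe = 96.602 − 27.306 = 69.296 mm
Gross irrigation = 69.296 / 0.78 = 88.841 mm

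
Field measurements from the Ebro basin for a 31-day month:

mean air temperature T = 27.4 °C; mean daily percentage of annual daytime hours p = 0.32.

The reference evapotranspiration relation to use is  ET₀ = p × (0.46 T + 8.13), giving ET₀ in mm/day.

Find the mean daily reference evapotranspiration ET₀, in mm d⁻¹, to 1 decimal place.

6.6 mm d⁻¹

ET₀ = 0.32 × (0.46 × 27.4 + 8.13) = 0.32 × 20.734 = 6.6349 mm/d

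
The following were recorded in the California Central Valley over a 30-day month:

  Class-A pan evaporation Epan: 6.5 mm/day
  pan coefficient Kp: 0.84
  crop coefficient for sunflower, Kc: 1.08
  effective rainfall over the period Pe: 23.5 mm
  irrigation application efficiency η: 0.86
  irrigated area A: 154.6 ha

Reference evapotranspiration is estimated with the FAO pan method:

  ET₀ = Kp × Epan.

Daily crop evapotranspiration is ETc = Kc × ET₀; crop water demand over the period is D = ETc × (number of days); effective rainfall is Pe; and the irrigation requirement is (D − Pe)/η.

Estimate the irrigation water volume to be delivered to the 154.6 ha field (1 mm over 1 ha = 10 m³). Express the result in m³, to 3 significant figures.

ET₀ = 0.84 × 6.5 = 5.4600 mm/d
ETc = Kc × ET₀ = 1.08 × 5.4600 = 5.8968 mm/d
Crop demand D = ETc × 30 d = 5.8968 × 30 = 176.904 mm
D − Pe = 176.904 − 23.5 = 153.404 mm
Gross irrigation = 153.404 / 0.86 = 178.377 mm
Volume = 178.377 mm × 154.6 ha × 10 = 275770.8 m³

276000 m³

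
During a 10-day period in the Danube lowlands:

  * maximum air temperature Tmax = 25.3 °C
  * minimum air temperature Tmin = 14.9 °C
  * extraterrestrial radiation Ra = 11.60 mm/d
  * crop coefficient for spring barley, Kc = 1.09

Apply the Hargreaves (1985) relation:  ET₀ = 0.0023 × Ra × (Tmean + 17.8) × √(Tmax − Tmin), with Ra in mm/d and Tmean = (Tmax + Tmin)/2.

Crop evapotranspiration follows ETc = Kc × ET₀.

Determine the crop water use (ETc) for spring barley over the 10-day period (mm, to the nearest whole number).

36 mm

Tmean = (25.3 + 14.9)/2 = 20.10 °C
ET₀ = 0.0023 × 11.60 × (20.10 + 17.8) × √10.4 = 0.0023 × 11.60 × 37.90 × 3.2249 = 3.2609 mm/d
ETc = Kc × ET₀ = 1.09 × 3.2609 = 3.5544 mm/d
Over 10 days: 3.5544 × 10 = 35.544 mm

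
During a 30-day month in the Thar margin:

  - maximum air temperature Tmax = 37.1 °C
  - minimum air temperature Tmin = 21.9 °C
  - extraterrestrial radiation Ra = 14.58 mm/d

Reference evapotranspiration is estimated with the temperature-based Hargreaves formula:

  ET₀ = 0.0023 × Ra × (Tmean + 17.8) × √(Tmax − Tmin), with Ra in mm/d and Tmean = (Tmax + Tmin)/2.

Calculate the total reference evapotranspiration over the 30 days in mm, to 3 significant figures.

Tmean = (37.1 + 21.9)/2 = 29.50 °C
ET₀ = 0.0023 × 14.58 × (29.50 + 17.8) × √15.2 = 0.0023 × 14.58 × 47.30 × 3.8987 = 6.1840 mm/d
Over 30 days: 6.1840 × 30 = 185.520 mm

186 mm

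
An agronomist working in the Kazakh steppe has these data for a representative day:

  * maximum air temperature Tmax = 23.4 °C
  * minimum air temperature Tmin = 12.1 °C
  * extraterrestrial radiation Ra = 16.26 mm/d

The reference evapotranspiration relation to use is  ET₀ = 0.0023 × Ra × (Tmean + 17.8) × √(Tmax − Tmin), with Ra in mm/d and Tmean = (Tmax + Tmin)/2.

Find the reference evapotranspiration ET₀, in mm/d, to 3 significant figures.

4.47 mm/d

Tmean = (23.4 + 12.1)/2 = 17.75 °C
ET₀ = 0.0023 × 16.26 × (17.75 + 17.8) × √11.3 = 0.0023 × 16.26 × 35.55 × 3.3615 = 4.4691 mm/d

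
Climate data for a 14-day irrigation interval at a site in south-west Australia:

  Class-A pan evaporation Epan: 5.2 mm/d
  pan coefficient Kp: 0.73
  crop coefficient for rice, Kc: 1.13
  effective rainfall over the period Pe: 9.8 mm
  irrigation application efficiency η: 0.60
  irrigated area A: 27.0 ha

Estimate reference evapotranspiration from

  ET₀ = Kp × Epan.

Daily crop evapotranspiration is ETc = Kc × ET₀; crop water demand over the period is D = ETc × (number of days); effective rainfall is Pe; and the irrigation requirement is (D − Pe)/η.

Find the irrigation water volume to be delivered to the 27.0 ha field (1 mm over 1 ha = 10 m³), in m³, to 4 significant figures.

ET₀ = 0.73 × 5.2 = 3.7960 mm/d
ETc = Kc × ET₀ = 1.13 × 3.7960 = 4.2895 mm/d
Crop demand D = ETc × 14 d = 4.2895 × 14 = 60.053 mm
D − Pe = 60.053 − 9.8 = 50.253 mm
Gross irrigation = 50.253 / 0.60 = 83.755 mm
Volume = 83.755 mm × 27.0 ha × 10 = 22613.9 m³

22610 m³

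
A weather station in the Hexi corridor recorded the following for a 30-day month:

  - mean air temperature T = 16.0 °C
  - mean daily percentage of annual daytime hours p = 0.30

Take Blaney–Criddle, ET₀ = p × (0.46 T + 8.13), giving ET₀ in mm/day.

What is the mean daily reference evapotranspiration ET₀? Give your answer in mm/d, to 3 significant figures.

ET₀ = 0.30 × (0.46 × 16.0 + 8.13) = 0.30 × 15.490 = 4.6470 mm/d

4.65 mm/d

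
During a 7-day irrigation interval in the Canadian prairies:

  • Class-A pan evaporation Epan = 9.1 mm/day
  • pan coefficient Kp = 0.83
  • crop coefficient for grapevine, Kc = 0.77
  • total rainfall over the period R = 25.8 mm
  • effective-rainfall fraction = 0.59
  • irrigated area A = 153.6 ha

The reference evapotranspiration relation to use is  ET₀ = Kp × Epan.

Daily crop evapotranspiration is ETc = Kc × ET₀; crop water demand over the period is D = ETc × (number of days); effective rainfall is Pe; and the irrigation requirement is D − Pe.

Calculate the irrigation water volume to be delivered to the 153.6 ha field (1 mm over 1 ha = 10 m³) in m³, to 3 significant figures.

39200 m³

ET₀ = 0.83 × 9.1 = 7.5530 mm/d
ETc = Kc × ET₀ = 0.77 × 7.5530 = 5.8158 mm/d
Crop demand D = ETc × 7 d = 5.8158 × 7 = 40.711 mm
Pe = 0.59 × 25.8 = 15.222 mm
D − Pe = 40.711 − 15.222 = 25.489 mm
Volume = 25.489 mm × 153.6 ha × 10 = 39151.1 m³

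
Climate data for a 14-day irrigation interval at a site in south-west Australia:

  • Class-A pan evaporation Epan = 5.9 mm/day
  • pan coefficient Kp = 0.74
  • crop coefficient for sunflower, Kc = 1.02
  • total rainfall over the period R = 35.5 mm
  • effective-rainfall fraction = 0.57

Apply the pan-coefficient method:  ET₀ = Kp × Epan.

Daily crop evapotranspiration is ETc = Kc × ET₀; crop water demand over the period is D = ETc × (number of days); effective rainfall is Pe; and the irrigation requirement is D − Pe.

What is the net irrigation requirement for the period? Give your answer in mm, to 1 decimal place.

42.1 mm

ET₀ = 0.74 × 5.9 = 4.3660 mm/d
ETc = Kc × ET₀ = 1.02 × 4.3660 = 4.4533 mm/d
Crop demand D = ETc × 14 d = 4.4533 × 14 = 62.346 mm
Pe = 0.57 × 35.5 = 20.235 mm
D − Pe = 62.346 − 20.235 = 42.111 mm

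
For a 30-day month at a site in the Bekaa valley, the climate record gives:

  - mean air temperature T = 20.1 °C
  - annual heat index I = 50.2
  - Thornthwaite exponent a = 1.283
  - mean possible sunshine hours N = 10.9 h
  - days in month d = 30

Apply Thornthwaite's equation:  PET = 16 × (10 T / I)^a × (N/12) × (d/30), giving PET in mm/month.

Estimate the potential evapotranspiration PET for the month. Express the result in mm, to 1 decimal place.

86.2 mm

10T/I = 10 × 20.1 / 50.2 = 4.0040
(10T/I)^a = 4.0040^1.283 = 5.9293
Uncorrected PET = 16 × 5.9293 = 94.869 mm
Correction = (N/12)(d/30) = (10.9/12)(30/30) = 0.9083
PET = 94.869 × 0.9083 = 86.170 mm/month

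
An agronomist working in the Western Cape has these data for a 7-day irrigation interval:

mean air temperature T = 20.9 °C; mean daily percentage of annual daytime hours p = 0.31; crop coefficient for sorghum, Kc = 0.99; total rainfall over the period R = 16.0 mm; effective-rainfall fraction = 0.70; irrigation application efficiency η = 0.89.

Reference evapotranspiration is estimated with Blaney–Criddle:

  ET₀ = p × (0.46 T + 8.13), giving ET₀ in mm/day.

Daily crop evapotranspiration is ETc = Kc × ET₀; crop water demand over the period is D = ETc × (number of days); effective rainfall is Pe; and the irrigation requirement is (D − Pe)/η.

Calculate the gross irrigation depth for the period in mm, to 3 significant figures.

ET₀ = 0.31 × (0.46 × 20.9 + 8.13) = 0.31 × 17.744 = 5.5006 mm/d
ETc = Kc × ET₀ = 0.99 × 5.5006 = 5.4456 mm/d
Crop demand D = ETc × 7 d = 5.4456 × 7 = 38.119 mm
Pe = 0.70 × 16.0 = 11.200 mm
D − Pe = 38.119 − 11.200 = 26.919 mm
Gross irrigation = 26.919 / 0.89 = 30.246 mm

30.2 mm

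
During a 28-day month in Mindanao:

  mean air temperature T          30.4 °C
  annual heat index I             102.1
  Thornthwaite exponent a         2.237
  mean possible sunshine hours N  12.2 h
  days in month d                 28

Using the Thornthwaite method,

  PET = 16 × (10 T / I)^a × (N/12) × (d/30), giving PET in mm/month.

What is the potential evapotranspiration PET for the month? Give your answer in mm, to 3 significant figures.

10T/I = 10 × 30.4 / 102.1 = 2.9775
(10T/I)^a = 2.9775^2.237 = 11.4817
Uncorrected PET = 16 × 11.4817 = 183.707 mm
Correction = (N/12)(d/30) = (12.2/12)(28/30) = 0.9489
PET = 183.707 × 0.9489 = 174.320 mm/month

174 mm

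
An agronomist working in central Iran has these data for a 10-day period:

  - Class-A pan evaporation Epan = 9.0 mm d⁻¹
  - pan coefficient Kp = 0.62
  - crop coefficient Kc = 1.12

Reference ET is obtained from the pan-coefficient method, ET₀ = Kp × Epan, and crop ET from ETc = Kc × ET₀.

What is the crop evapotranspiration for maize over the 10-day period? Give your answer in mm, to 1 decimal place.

62.5 mm

ET₀ = 0.62 × 9.0 = 5.5800 mm/d
ETc = Kc × ET₀ = 1.12 × 5.5800 = 6.2496 mm/d
Over 10 days: 6.2496 × 10 = 62.496 mm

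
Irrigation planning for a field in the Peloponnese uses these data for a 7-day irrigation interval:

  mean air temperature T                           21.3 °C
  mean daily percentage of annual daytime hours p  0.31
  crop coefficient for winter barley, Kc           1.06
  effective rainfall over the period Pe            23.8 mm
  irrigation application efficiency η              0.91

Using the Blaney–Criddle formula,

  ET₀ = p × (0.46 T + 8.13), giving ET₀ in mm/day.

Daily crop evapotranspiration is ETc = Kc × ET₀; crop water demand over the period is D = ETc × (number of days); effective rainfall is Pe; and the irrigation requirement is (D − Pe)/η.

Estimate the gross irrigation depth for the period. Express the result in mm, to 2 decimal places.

ET₀ = 0.31 × (0.46 × 21.3 + 8.13) = 0.31 × 17.928 = 5.5577 mm/d
ETc = Kc × ET₀ = 1.06 × 5.5577 = 5.8912 mm/d
Crop demand D = ETc × 7 d = 5.8912 × 7 = 41.238 mm
D − Pe = 41.238 − 23.8 = 17.438 mm
Gross irrigation = 17.438 / 0.91 = 19.163 mm

19.16 mm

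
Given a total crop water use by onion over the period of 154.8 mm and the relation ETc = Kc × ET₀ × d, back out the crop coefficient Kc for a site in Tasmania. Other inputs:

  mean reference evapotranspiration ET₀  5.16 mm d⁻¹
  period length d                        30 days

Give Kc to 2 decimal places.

1.00

ETc = Kc × ET₀ × d  ⇒  Kc = ETc / (ET₀ × d)
Kc = 154.8 / (5.16 × 30) = 154.8 / 154.80 = 1.0000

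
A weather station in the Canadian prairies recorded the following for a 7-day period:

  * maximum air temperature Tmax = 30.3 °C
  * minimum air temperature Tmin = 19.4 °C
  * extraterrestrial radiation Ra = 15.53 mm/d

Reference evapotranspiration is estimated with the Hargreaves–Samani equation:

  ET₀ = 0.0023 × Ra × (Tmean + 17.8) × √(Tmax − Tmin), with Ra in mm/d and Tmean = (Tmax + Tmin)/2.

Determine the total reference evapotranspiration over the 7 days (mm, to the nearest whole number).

Tmean = (30.3 + 19.4)/2 = 24.85 °C
ET₀ = 0.0023 × 15.53 × (24.85 + 17.8) × √10.9 = 0.0023 × 15.53 × 42.65 × 3.3015 = 5.0296 mm/d
Over 7 days: 5.0296 × 7 = 35.207 mm

35 mm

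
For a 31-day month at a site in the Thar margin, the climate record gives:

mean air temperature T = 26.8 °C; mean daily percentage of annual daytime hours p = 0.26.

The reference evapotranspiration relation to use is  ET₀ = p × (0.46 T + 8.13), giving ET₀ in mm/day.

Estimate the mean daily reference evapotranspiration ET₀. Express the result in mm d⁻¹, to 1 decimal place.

ET₀ = 0.26 × (0.46 × 26.8 + 8.13) = 0.26 × 20.458 = 5.3191 mm/d

5.3 mm d⁻¹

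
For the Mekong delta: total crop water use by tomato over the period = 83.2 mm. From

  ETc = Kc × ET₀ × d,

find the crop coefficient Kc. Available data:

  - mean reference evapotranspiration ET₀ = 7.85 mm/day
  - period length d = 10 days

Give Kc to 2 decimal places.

ETc = Kc × ET₀ × d  ⇒  Kc = ETc / (ET₀ × d)
Kc = 83.2 / (7.85 × 10) = 83.2 / 78.50 = 1.0599

1.06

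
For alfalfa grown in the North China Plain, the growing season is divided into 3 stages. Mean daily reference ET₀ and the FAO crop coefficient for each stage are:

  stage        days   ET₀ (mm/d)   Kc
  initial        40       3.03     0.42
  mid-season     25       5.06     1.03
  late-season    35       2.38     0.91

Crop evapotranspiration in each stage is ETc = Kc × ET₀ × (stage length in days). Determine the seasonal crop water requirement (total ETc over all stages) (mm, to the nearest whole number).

initial: 0.42 × 3.03 × 40 = 50.90 mm
mid-season: 1.03 × 5.06 × 25 = 130.30 mm
late-season: 0.91 × 2.38 × 35 = 75.80 mm
Seasonal total = 257.00 mm

257 mm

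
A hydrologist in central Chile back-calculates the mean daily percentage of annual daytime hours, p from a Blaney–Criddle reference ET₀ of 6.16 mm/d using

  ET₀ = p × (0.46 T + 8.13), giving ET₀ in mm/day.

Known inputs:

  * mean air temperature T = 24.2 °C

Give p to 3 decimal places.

p = ET₀ / (0.46 T + 8.13) = 6.16 / (0.46 × 24.2 + 8.13) = 6.16 / 19.262 = 0.3198

0.320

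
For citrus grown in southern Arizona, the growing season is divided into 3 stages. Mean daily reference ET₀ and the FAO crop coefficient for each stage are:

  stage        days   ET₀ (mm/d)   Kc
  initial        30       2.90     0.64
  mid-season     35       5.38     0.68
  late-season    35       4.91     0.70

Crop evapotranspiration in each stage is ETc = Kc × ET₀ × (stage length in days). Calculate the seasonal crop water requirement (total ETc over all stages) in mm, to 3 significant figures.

304 mm

initial: 0.64 × 2.90 × 30 = 55.68 mm
mid-season: 0.68 × 5.38 × 35 = 128.04 mm
late-season: 0.70 × 4.91 × 35 = 120.30 mm
Seasonal total = 304.02 mm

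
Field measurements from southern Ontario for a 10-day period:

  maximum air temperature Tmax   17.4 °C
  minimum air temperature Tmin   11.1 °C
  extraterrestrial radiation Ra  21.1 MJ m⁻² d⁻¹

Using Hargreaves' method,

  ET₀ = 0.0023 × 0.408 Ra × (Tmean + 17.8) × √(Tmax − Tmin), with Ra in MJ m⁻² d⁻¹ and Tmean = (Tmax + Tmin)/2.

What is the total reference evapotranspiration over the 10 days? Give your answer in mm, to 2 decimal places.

15.93 mm

Tmean = (17.4 + 11.1)/2 = 14.25 °C
0.408 Ra = 0.408 × 21.1 = 8.6088 mm/d equivalent
ET₀ = 0.0023 × 8.6088 × (14.25 + 17.8) × √6.3 = 0.0023 × 8.6088 × 32.05 × 2.5100 = 1.5928 mm/d
Over 10 days: 1.5928 × 10 = 15.928 mm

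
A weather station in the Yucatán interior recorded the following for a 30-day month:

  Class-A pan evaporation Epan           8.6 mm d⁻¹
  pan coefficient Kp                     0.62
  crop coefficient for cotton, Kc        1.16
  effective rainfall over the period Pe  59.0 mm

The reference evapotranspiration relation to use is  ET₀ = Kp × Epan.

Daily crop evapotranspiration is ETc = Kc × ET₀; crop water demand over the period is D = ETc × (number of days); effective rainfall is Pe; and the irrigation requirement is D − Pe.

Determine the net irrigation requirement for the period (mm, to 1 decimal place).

126.6 mm

ET₀ = 0.62 × 8.6 = 5.3320 mm/d
ETc = Kc × ET₀ = 1.16 × 5.3320 = 6.1851 mm/d
Crop demand D = ETc × 30 d = 6.1851 × 30 = 185.553 mm
D − Pe = 185.553 − 59.0 = 126.553 mm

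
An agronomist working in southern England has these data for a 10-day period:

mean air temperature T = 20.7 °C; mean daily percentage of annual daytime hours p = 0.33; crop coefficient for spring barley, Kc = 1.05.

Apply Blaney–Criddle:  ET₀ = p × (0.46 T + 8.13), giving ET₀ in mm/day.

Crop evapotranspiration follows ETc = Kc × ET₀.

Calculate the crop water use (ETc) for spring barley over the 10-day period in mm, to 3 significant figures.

ET₀ = 0.33 × (0.46 × 20.7 + 8.13) = 0.33 × 17.652 = 5.8252 mm/d
ETc = Kc × ET₀ = 1.05 × 5.8252 = 6.1165 mm/d
Over 10 days: 6.1165 × 10 = 61.165 mm

61.2 mm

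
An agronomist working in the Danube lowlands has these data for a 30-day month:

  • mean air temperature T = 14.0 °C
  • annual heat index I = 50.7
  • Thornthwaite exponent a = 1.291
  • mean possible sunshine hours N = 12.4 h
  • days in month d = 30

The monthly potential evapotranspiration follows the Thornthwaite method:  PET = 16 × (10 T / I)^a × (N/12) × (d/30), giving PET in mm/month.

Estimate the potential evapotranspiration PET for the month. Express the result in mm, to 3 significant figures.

10T/I = 10 × 14.0 / 50.7 = 2.7613
(10T/I)^a = 2.7613^1.291 = 3.7109
Uncorrected PET = 16 × 3.7109 = 59.374 mm
Correction = (N/12)(d/30) = (12.4/12)(30/30) = 1.0333
PET = 59.374 × 1.0333 = 61.351 mm/month

61.4 mm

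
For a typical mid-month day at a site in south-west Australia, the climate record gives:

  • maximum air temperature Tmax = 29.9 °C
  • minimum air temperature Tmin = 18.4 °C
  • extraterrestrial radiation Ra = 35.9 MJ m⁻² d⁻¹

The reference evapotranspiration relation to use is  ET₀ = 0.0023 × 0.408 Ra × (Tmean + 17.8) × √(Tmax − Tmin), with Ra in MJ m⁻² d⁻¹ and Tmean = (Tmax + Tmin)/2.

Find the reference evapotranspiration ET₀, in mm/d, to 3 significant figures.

Tmean = (29.9 + 18.4)/2 = 24.15 °C
0.408 Ra = 0.408 × 35.9 = 14.6472 mm/d equivalent
ET₀ = 0.0023 × 14.6472 × (24.15 + 17.8) × √11.5 = 0.0023 × 14.6472 × 41.95 × 3.3912 = 4.7926 mm/d

4.79 mm/d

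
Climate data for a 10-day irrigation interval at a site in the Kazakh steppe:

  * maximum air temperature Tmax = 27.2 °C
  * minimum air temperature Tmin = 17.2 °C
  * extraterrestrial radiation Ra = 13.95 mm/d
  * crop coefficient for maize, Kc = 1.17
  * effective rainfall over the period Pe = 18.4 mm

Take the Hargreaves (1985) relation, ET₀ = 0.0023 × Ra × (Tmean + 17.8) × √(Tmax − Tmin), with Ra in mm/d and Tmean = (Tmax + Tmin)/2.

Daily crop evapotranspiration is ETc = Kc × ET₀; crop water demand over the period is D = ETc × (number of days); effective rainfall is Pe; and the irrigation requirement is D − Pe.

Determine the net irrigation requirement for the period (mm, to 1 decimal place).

29.1 mm

Tmean = (27.2 + 17.2)/2 = 22.20 °C
ET₀ = 0.0023 × 13.95 × (22.20 + 17.8) × √10.0 = 0.0023 × 13.95 × 40.00 × 3.1623 = 4.0585 mm/d
ETc = Kc × ET₀ = 1.17 × 4.0585 = 4.7484 mm/d
Crop demand D = ETc × 10 d = 4.7484 × 10 = 47.484 mm
D − Pe = 47.484 − 18.4 = 29.084 mm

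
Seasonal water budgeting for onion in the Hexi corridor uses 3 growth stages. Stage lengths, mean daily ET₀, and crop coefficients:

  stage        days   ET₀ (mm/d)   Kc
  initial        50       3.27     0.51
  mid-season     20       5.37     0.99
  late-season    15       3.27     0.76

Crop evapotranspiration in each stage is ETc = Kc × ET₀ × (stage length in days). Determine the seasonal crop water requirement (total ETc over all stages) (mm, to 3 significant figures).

227 mm

initial: 0.51 × 3.27 × 50 = 83.39 mm
mid-season: 0.99 × 5.37 × 20 = 106.33 mm
late-season: 0.76 × 3.27 × 15 = 37.28 mm
Seasonal total = 227.00 mm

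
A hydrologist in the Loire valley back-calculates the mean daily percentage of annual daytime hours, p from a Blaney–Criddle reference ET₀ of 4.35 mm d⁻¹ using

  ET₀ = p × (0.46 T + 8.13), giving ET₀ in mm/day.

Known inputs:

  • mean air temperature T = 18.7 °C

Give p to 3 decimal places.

0.260

p = ET₀ / (0.46 T + 8.13) = 4.35 / (0.46 × 18.7 + 8.13) = 4.35 / 16.732 = 0.2600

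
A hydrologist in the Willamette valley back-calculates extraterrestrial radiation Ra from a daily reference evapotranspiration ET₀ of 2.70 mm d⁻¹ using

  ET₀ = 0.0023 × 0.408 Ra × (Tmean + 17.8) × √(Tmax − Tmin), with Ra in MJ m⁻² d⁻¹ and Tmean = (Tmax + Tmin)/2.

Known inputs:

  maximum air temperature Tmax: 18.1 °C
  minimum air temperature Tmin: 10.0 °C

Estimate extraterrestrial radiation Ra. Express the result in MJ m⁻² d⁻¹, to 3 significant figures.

31.7 MJ m⁻² d⁻¹

Tmean = (18.1+10.0)/2 = 14.05 °C; ΔT = 8.1
Ra = ET₀ / [0.0023 × 0.408 × (Tmean+17.8) × √ΔT]
   = 2.70 / (0.0023 × 0.408 × 31.85 × 2.8460) = 31.742 MJ m⁻² d⁻¹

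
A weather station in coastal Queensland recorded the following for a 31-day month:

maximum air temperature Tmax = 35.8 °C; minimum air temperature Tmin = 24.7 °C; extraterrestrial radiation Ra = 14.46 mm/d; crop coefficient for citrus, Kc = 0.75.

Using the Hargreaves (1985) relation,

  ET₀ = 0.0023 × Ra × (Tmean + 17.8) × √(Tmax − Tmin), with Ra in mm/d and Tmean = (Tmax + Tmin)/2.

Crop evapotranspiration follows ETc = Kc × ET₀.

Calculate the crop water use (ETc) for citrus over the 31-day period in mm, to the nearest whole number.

Tmean = (35.8 + 24.7)/2 = 30.25 °C
ET₀ = 0.0023 × 14.46 × (30.25 + 17.8) × √11.1 = 0.0023 × 14.46 × 48.05 × 3.3317 = 5.3242 mm/d
ETc = Kc × ET₀ = 0.75 × 5.3242 = 3.9932 mm/d
Over 31 days: 3.9932 × 31 = 123.789 mm

124 mm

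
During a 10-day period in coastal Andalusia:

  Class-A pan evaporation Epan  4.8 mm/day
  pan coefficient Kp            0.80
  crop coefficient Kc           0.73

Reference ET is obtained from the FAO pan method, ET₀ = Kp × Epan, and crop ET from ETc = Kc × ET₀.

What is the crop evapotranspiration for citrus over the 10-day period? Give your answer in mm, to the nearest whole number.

28 mm

ET₀ = 0.80 × 4.8 = 3.8400 mm/d
ETc = Kc × ET₀ = 0.73 × 3.8400 = 2.8032 mm/d
Over 10 days: 2.8032 × 10 = 28.032 mm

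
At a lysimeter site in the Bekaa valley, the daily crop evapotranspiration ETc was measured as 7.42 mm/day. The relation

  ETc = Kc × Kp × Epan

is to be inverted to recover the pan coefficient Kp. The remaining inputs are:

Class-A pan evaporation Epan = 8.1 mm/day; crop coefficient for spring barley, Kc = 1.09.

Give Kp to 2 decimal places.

0.84

ETc = Kc × Kp × Epan  ⇒  Kp = ETc / (Kc × Epan)
Kp = 7.42 / (1.09 × 8.1) = 7.42 / 8.829 = 0.8404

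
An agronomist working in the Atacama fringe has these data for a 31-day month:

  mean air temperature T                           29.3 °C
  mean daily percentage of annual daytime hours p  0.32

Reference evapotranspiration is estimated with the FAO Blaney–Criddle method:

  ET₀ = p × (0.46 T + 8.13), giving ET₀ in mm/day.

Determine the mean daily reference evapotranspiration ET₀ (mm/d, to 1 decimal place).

ET₀ = 0.32 × (0.46 × 29.3 + 8.13) = 0.32 × 21.608 = 6.9146 mm/d

6.9 mm/d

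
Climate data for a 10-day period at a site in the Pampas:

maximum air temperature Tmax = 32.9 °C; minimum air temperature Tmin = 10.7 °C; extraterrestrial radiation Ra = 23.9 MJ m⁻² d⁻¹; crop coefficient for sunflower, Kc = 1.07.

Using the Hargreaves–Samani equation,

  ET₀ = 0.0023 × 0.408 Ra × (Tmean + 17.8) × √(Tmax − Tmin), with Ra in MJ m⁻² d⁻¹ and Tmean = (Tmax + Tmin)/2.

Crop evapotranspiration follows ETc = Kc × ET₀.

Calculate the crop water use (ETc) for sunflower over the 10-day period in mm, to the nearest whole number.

Tmean = (32.9 + 10.7)/2 = 21.80 °C
0.408 Ra = 0.408 × 23.9 = 9.7512 mm/d equivalent
ET₀ = 0.0023 × 9.7512 × (21.80 + 17.8) × √22.2 = 0.0023 × 9.7512 × 39.60 × 4.7117 = 4.1846 mm/d
ETc = Kc × ET₀ = 1.07 × 4.1846 = 4.4775 mm/d
Over 10 days: 4.4775 × 10 = 44.775 mm

45 mm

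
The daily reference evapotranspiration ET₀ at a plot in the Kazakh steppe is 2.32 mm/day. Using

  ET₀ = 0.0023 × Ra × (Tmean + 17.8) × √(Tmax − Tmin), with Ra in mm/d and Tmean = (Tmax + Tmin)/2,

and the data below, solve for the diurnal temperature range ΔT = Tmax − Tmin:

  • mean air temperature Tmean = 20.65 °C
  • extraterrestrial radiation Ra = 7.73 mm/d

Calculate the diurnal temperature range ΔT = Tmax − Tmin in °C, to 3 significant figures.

11.5 °C

√ΔT = ET₀ / [0.0023 × Ra × (Tmean+17.8)] = 2.32 / (0.0023 × 7.73 × 38.45) = 3.3938
ΔT = 3.3938² = 11.518 °C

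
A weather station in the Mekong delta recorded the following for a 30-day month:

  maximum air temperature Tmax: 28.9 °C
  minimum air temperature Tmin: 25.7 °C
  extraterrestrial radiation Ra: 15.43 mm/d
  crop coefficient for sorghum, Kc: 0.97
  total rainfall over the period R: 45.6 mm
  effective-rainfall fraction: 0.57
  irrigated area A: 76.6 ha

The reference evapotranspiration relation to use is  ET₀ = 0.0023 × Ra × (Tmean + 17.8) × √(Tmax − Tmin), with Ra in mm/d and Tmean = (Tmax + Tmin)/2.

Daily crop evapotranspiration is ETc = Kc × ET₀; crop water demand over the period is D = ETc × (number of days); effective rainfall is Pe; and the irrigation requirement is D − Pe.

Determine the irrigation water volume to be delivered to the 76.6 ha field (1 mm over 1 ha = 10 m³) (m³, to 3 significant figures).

Tmean = (28.9 + 25.7)/2 = 27.30 °C
ET₀ = 0.0023 × 15.43 × (27.30 + 17.8) × √3.2 = 0.0023 × 15.43 × 45.10 × 1.7889 = 2.8632 mm/d
ETc = Kc × ET₀ = 0.97 × 2.8632 = 2.7773 mm/d
Crop demand D = ETc × 30 d = 2.7773 × 30 = 83.319 mm
Pe = 0.57 × 45.6 = 25.992 mm
D − Pe = 83.319 − 25.992 = 57.327 mm
Volume = 57.327 mm × 76.6 ha × 10 = 43912.5 m³

43900 m³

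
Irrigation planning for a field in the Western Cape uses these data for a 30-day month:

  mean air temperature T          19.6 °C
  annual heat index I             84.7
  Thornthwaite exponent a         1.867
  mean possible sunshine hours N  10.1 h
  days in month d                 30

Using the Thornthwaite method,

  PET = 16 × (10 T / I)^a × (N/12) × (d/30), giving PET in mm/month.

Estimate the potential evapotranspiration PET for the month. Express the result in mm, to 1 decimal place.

10T/I = 10 × 19.6 / 84.7 = 2.3140
(10T/I)^a = 2.3140^1.867 = 4.7892
Uncorrected PET = 16 × 4.7892 = 76.627 mm
Correction = (N/12)(d/30) = (10.1/12)(30/30) = 0.8417
PET = 76.627 × 0.8417 = 64.497 mm/month

64.5 mm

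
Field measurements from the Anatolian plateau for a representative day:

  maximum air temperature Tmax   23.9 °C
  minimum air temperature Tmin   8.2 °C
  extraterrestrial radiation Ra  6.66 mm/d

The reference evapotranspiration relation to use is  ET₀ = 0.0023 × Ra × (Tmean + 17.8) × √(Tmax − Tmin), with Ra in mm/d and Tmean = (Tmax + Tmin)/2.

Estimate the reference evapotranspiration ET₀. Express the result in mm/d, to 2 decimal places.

2.05 mm/d

Tmean = (23.9 + 8.2)/2 = 16.05 °C
ET₀ = 0.0023 × 6.66 × (16.05 + 17.8) × √15.7 = 0.0023 × 6.66 × 33.85 × 3.9623 = 2.0545 mm/d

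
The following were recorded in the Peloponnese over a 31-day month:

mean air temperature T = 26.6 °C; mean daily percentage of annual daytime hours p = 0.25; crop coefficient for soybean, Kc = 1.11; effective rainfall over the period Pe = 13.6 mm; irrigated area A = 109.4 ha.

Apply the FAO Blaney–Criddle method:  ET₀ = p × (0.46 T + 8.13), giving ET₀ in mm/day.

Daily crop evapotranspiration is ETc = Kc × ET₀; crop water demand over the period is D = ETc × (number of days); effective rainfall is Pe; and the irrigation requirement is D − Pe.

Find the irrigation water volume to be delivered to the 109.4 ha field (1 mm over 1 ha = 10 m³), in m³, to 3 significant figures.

ET₀ = 0.25 × (0.46 × 26.6 + 8.13) = 0.25 × 20.366 = 5.0915 mm/d
ETc = Kc × ET₀ = 1.11 × 5.0915 = 5.6516 mm/d
Crop demand D = ETc × 31 d = 5.6516 × 31 = 175.200 mm
D − Pe = 175.200 − 13.6 = 161.600 mm
Volume = 161.600 mm × 109.4 ha × 10 = 176790.4 m³

177000 m³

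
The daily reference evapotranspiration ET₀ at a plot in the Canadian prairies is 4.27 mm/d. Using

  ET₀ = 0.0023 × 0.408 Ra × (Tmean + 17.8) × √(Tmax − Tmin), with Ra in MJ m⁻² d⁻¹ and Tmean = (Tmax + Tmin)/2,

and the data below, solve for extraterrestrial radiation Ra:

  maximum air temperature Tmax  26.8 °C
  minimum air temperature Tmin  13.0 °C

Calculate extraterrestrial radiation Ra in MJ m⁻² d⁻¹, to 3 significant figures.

Tmean = (26.8+13.0)/2 = 19.90 °C; ΔT = 13.8
Ra = ET₀ / [0.0023 × 0.408 × (Tmean+17.8) × √ΔT]
   = 4.27 / (0.0023 × 0.408 × 37.70 × 3.7148) = 32.491 MJ m⁻² d⁻¹

32.5 MJ m⁻² d⁻¹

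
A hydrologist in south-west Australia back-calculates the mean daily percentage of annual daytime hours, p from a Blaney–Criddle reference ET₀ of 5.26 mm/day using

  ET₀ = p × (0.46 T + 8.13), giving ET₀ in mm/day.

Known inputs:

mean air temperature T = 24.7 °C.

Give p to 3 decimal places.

p = ET₀ / (0.46 T + 8.13) = 5.26 / (0.46 × 24.7 + 8.13) = 5.26 / 19.492 = 0.2699

0.270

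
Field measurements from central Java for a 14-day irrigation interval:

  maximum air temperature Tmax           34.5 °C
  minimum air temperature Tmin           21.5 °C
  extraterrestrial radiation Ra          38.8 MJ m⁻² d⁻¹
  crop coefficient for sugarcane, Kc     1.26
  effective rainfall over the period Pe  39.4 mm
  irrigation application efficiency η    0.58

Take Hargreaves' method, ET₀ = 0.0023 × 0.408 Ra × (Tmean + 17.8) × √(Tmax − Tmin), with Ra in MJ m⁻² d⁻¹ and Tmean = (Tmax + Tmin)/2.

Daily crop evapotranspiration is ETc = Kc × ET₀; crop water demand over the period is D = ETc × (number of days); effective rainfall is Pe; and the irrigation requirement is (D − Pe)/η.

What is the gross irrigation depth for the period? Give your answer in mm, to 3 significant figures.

115 mm

Tmean = (34.5 + 21.5)/2 = 28.00 °C
0.408 Ra = 0.408 × 38.8 = 15.8304 mm/d equivalent
ET₀ = 0.0023 × 15.8304 × (28.00 + 17.8) × √13.0 = 0.0023 × 15.8304 × 45.80 × 3.6056 = 6.0126 mm/d
ETc = Kc × ET₀ = 1.26 × 6.0126 = 7.5759 mm/d
Crop demand D = ETc × 14 d = 7.5759 × 14 = 106.063 mm
D − Pe = 106.063 − 39.4 = 66.663 mm
Gross irrigation = 66.663 / 0.58 = 114.936 mm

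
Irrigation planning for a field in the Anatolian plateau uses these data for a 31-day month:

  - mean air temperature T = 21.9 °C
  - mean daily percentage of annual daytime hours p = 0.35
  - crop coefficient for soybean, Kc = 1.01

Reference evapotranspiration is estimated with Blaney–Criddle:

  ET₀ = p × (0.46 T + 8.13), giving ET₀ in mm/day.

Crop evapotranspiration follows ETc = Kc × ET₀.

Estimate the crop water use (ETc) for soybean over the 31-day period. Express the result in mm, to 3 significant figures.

199 mm

ET₀ = 0.35 × (0.46 × 21.9 + 8.13) = 0.35 × 18.204 = 6.3714 mm/d
ETc = Kc × ET₀ = 1.01 × 6.3714 = 6.4351 mm/d
Over 31 days: 6.4351 × 31 = 199.488 mm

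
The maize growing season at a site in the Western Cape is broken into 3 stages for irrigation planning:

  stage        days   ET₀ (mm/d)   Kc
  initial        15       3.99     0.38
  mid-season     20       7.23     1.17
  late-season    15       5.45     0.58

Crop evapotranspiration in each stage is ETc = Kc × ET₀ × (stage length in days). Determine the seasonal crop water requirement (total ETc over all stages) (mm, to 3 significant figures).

initial: 0.38 × 3.99 × 15 = 22.74 mm
mid-season: 1.17 × 7.23 × 20 = 169.18 mm
late-season: 0.58 × 5.45 × 15 = 47.42 mm
Seasonal total = 239.34 mm

239 mm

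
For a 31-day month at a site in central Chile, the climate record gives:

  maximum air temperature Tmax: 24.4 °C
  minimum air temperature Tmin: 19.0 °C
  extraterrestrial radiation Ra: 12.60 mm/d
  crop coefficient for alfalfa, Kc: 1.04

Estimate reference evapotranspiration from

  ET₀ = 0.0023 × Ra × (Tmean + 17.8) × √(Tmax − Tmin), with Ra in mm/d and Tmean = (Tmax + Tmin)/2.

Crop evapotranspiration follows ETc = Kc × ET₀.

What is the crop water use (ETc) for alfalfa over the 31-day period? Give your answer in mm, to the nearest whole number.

Tmean = (24.4 + 19.0)/2 = 21.70 °C
ET₀ = 0.0023 × 12.60 × (21.70 + 17.8) × √5.4 = 0.0023 × 12.60 × 39.50 × 2.3238 = 2.6601 mm/d
ETc = Kc × ET₀ = 1.04 × 2.6601 = 2.7665 mm/d
Over 31 days: 2.7665 × 31 = 85.762 mm

86 mm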